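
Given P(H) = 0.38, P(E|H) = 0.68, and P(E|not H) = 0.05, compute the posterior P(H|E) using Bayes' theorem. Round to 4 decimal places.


By Bayes' theorem: P(H|E) = P(E|H)*P(H) / P(E)
P(E) = P(E|H)*P(H) + P(E|not H)*P(not H)
P(E) = 0.68*0.38 + 0.05*0.62 = 0.2894
P(H|E) = 0.68*0.38 / 0.2894 = 0.8929

0.8929


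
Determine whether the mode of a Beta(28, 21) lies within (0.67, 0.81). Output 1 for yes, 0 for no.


First find the mode: (a-1)/(a+b-2) = 0.5745
Is 0.5745 in (0.67, 0.81)? 0

0


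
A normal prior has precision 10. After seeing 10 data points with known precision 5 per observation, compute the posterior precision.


In the conjugate normal model, precisions add:
tau_posterior = tau_prior + n * tau_data
= 10 + 10*5 = 60

60


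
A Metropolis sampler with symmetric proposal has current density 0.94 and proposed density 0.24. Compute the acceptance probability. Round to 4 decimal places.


For symmetric proposals, acceptance = min(1, pi(x*)/pi(x))
= min(1, 0.24/0.94)
= min(1, 0.2553) = 0.2553

0.2553


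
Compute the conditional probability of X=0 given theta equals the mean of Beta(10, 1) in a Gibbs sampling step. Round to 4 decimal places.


Mean of Beta(10, 1) = 0.9091
P(X=0 | theta=0.9091) = 0.0909

0.0909


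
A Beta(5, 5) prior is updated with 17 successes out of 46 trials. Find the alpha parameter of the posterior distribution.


In the Beta-Binomial conjugate update:
alpha_post = alpha_prior + successes
= 5 + 17
= 22

22


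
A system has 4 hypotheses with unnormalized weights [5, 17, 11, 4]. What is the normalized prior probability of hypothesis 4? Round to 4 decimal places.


The normalized prior is the weight divided by the total.
Total weight = 37
P(H4) = 4 / 37 = 0.1081

0.1081


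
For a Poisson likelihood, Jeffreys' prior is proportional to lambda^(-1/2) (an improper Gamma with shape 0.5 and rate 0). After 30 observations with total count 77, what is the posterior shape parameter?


Jeffreys' prior for Poisson is proportional to lambda^(-1/2).
Posterior is Gamma(0.5 + S, 0 + n) = Gamma(0.5 + 77, 30).
Posterior shape = 0.5 + S = 0.5 + 77 = 77.5

77.5


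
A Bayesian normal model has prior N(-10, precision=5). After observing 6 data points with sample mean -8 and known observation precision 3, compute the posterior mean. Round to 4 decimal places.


Posterior mean = (prior_precision * prior_mean + n * data_precision * data_mean) / (prior_precision + n * data_precision)
Numerator = 5*-10 + 6*3*-8 = -194
Denominator = 5 + 6*3 = 23
Posterior mean = -8.4348

-8.4348


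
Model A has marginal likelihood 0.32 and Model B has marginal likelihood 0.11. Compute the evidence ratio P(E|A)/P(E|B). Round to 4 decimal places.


Evidence ratio = P(E|A) / P(E|B)
= 0.32 / 0.11
= 2.9091

2.9091


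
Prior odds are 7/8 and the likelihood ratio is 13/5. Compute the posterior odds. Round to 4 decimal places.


Posterior odds = prior odds * likelihood ratio
= (7/8) * (13/5)
= 91 / 40
= 2.275

2.275


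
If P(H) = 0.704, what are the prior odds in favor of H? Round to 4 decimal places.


Prior odds = P(H) / (1 - P(H))
= 0.704 / 0.296
= 2.3784

2.3784


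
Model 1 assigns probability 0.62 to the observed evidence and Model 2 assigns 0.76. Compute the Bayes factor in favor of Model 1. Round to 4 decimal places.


BF = P(data|M1) / P(data|M2)
= 0.62 / 0.76 = 0.8158

0.8158


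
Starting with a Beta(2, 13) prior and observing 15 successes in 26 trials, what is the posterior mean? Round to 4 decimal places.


Posterior parameters: alpha = 2 + 15 = 17
beta = 13 + 11 = 24
Posterior mean = alpha / (alpha + beta) = 17 / 41
= 0.4146

0.4146


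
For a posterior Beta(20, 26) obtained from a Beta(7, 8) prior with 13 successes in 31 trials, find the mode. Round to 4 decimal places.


Mode = (alpha - 1) / (alpha + beta - 2)
= 19 / 44
= 0.4318

0.4318


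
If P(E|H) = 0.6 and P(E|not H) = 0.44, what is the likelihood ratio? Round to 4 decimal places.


Likelihood ratio = P(E|H) / P(E|not H)
= 0.6 / 0.44
= 1.3636

1.3636


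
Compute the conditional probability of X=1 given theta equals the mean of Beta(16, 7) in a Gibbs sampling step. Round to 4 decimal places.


Mean of Beta(16, 7) = 0.6957
P(X=1 | theta=0.6957) = 0.6957

0.6957


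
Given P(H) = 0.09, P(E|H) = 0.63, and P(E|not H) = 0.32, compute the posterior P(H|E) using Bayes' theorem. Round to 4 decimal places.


By Bayes' theorem: P(H|E) = P(E|H)*P(H) / P(E)
P(E) = P(E|H)*P(H) + P(E|not H)*P(not H)
P(E) = 0.63*0.09 + 0.32*0.91 = 0.3479
P(H|E) = 0.63*0.09 / 0.3479 = 0.163

0.163


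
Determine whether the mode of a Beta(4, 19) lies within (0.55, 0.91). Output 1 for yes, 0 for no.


First find the mode: (a-1)/(a+b-2) = 0.1429
Is 0.1429 in (0.55, 0.91)? 0

0


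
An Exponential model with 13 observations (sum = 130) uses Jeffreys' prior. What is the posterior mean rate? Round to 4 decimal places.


Posterior Gamma(13, 130)
E[lambda] = 13/130 = 0.1

0.1


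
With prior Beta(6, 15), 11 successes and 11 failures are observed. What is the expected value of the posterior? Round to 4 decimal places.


Posterior = Beta(17, 26)
E[theta] = alpha/(alpha+beta)
= 17/43 = 0.3953

0.3953


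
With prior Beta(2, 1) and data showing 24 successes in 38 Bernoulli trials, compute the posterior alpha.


Conjugate update: alpha_posterior = alpha_prior + k
= 2 + 24 = 26

26


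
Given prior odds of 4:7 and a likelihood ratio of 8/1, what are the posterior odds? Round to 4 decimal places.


Posterior odds = prior odds * LR
Prior odds = 4/7 = 0.5714
LR = 8/1 = 8.0
Posterior odds = 0.5714 * 8.0 = 4.5714

4.5714


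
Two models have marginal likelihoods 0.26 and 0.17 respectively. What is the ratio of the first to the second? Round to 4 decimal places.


Evidence ratio = 0.26 / 0.17
= 1.5294

1.5294


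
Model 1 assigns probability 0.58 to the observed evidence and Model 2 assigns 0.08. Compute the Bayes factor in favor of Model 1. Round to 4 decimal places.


BF = P(data|M1) / P(data|M2)
= 0.58 / 0.08 = 7.25

7.25


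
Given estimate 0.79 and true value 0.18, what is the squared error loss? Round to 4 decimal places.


Squared error = (estimate - true)^2
Difference = 0.61
Loss = 0.61^2 = 0.3721

0.3721


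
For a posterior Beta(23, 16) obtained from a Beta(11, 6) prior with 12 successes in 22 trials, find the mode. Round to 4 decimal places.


Mode = (alpha - 1) / (alpha + beta - 2)
= 22 / 37
= 0.5946

0.5946


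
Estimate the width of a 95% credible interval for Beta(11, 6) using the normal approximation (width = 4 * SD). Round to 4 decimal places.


For Beta(a,b): Var = ab/((a+b)^2(a+b+1))
Var = 0.0127, SD = 0.1126
Approximate 95% CI width = 4 * 0.1126 = 0.4506

0.4506


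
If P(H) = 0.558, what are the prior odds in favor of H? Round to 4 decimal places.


Prior odds = P(H) / (1 - P(H))
= 0.558 / 0.442
= 1.2624

1.2624


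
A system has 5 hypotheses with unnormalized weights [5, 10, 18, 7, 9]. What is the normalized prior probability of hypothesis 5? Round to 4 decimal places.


The normalized prior is the weight divided by the total.
Total weight = 49
P(H5) = 9 / 49 = 0.1837

0.1837


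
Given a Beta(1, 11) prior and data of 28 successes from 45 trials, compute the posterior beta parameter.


Number of failures = 45 - 28 = 17
Posterior beta = 11 + 17 = 28

28


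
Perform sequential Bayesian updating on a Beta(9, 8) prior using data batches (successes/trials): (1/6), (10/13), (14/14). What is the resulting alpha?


Accumulate successes: 25
Posterior alpha = prior alpha + sum of successes
= 9 + 25 = 34

34


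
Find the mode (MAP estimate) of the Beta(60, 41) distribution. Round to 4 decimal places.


For Beta(a,b) with a,b > 1:
Mode = (a-1)/(a+b-2) = (60-1)/(101-2)
= 59/99 = 0.596

0.596


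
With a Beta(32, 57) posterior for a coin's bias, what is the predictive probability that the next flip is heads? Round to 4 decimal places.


The predictive probability equals the posterior mean.
P(next = heads) = alpha / (alpha + beta)
= 32 / 89 = 0.3596

0.3596


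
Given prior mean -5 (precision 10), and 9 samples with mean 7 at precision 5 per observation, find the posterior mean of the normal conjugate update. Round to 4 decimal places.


The posterior mean is a precision-weighted average of prior and data.
Post. prec. = 10 + 45 = 55
Post. mean = (-50 + 315)/55 = 265/55 = 4.8182

4.8182


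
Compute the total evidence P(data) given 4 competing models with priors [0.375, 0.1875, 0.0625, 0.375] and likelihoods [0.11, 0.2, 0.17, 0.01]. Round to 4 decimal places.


Marginal likelihood = sum P(model_i) * P(data|model_i)
Model 1: 0.375 * 0.11 = 0.0413
Model 2: 0.1875 * 0.2 = 0.0375
Model 3: 0.0625 * 0.17 = 0.0106
Model 4: 0.375 * 0.01 = 0.0037
Total = 0.0931

0.0931


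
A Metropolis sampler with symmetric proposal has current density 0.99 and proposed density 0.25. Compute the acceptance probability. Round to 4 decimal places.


For symmetric proposals, acceptance = min(1, pi(x*)/pi(x))
= min(1, 0.25/0.99)
= min(1, 0.2525) = 0.2525

0.2525


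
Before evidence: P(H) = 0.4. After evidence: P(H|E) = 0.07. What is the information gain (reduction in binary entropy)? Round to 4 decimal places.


Prior entropy = 0.971
Posterior entropy = 0.3659
Information gain = 0.971 - 0.3659 = 0.605

0.605


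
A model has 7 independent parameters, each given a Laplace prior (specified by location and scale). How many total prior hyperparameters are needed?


Each Laplace prior needs 2 hyperparameters (location and scale).
Total = 2 * 7 = 14

14


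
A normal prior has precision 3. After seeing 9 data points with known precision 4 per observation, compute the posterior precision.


In the conjugate normal model, precisions add:
tau_posterior = tau_prior + n * tau_data
= 3 + 9*4 = 39

39


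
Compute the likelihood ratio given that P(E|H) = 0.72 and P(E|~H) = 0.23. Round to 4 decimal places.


LR = P(E|H) / P(E|~H)
= 0.72 / 0.23 = 3.1304

3.1304


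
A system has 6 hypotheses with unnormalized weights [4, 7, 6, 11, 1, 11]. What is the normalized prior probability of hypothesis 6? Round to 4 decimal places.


The normalized prior is the weight divided by the total.
Total weight = 40
P(H6) = 11 / 40 = 0.275

0.275


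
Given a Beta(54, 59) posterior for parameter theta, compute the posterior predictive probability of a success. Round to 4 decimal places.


For a Beta-Bernoulli model, the predictive probability is the mean:
P(success) = 54/(54+59) = 54/113 = 0.4779

0.4779


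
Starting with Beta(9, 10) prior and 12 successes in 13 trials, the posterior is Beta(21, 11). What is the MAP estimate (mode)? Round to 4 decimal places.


The mode of Beta(a, b) when a > 1 and b > 1 is (a-1)/(a+b-2)
= (21 - 1) / (21 + 11 - 2)
= 20 / 30
= 0.6667

0.6667


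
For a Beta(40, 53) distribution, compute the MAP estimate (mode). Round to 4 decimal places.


MAP = mode = (a-1)/(a+b-2)
= (40-1)/(40+53-2)
= 39/91 = 0.4286

0.4286


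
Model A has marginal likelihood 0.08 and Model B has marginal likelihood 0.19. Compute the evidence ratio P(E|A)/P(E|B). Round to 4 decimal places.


Evidence ratio = P(E|A) / P(E|B)
= 0.08 / 0.19
= 0.4211

0.4211


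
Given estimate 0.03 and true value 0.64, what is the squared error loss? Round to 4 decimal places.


Squared error = (estimate - true)^2
Difference = -0.61
Loss = -0.61^2 = 0.3721

0.3721


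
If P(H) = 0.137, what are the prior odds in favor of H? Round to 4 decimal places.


Prior odds = P(H) / (1 - P(H))
= 0.137 / 0.863
= 0.1587

0.1587


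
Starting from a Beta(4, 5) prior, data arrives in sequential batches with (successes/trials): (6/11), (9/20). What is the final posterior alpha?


In sequential Bayesian updating, we sum all successes.
Total successes = 15
Final alpha = 4 + 15 = 19

19


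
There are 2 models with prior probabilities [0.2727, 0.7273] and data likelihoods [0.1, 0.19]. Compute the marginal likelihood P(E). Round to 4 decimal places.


P(E) = sum over models of P(M_i) * P(E|M_i)
= 0.2727*0.1 + 0.7273*0.19
= 0.1655

0.1655


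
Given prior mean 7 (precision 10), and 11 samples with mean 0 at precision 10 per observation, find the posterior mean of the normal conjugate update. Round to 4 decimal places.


The posterior mean is a precision-weighted average of prior and data.
Post. prec. = 10 + 110 = 120
Post. mean = (70 + 0)/120 = 70/120 = 0.5833

0.5833


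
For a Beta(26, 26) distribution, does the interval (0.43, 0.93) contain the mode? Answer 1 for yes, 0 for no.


Mode of Beta(a,b) = (a-1)/(a+b-2)
= (26-1)/(26+26-2) = 0.5
Check: 0.43 <= 0.5 <= 0.93?
Result: 1

1


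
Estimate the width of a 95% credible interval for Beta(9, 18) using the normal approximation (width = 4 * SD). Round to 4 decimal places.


For Beta(a,b): Var = ab/((a+b)^2(a+b+1))
Var = 0.0079, SD = 0.0891
Approximate 95% CI width = 4 * 0.0891 = 0.3563

0.3563


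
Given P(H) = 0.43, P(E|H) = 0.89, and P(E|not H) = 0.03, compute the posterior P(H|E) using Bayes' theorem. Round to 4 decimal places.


By Bayes' theorem: P(H|E) = P(E|H)*P(H) / P(E)
P(E) = P(E|H)*P(H) + P(E|not H)*P(not H)
P(E) = 0.89*0.43 + 0.03*0.57 = 0.3998
P(H|E) = 0.89*0.43 / 0.3998 = 0.9572

0.9572


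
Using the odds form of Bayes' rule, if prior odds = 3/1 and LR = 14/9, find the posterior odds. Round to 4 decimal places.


Bayes' rule in odds form: posterior odds = prior odds * LR
= (3 * 14) / (1 * 9)
= 42/9 = 4.6667

4.6667


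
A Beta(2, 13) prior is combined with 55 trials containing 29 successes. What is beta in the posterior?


In conjugate updating:
beta_posterior = beta_prior + (n - k)
= 13 + (55 - 29)
= 13 + 26 = 39

39


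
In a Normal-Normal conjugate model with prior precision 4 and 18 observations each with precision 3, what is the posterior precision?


Posterior precision = prior precision + n * observation precision
= 4 + 18 * 3
= 4 + 54 = 58

58


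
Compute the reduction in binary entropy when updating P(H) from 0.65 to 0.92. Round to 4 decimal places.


H_before = -p*log2(p) - (1-p)*log2(1-p) for p=0.65: 0.9341
H_after for p=0.92: 0.4022
Reduction = 0.9341 - 0.4022 = 0.5319

0.5319


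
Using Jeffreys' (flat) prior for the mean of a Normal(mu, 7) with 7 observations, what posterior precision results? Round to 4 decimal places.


Flat prior means prior precision is 0.
Posterior precision = n / sigma^2 = 7/7 = 1.0

1.0


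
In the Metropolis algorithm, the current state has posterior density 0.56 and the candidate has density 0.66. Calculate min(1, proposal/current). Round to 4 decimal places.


Ratio = 0.66/0.56 = 1.1786
Acceptance probability = min(1, 1.1786)
= 1.0

1.0


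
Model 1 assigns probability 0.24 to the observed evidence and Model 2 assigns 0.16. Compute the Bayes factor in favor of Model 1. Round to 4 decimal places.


BF = P(data|M1) / P(data|M2)
= 0.24 / 0.16 = 1.5

1.5


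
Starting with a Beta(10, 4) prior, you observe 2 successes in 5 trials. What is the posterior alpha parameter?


For a Beta-Binomial conjugate model:
Posterior alpha = prior alpha + number of successes
= 10 + 2 = 12

12


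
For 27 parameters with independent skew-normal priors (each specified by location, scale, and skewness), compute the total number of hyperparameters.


A skew-normal prior has 3 hyperparameters per parameter.
Total = 27 * 3 = 81

81


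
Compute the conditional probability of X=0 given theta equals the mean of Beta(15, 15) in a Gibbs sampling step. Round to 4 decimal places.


Mean of Beta(15, 15) = 0.5
P(X=0 | theta=0.5) = 0.5

0.5


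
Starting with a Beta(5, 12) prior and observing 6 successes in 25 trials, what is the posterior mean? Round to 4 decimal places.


Posterior parameters: alpha = 5 + 6 = 11
beta = 12 + 19 = 31
Posterior mean = alpha / (alpha + beta) = 11 / 42
= 0.2619

0.2619


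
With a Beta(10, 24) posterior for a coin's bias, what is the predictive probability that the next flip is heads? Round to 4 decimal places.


The predictive probability equals the posterior mean.
P(next = heads) = alpha / (alpha + beta)
= 10 / 34 = 0.2941

0.2941


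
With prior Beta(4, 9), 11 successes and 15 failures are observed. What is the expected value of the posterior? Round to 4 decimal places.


Posterior = Beta(15, 24)
E[theta] = alpha/(alpha+beta)
= 15/39 = 0.3846

0.3846


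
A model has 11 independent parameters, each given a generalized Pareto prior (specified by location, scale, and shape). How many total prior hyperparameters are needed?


Each generalized Pareto prior needs 3 hyperparameters (location, scale, and shape).
Total = 3 * 11 = 33

33


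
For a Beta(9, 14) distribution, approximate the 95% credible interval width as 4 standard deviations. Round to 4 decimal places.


Variance of Beta(a,b) = ab / ((a+b)^2 * (a+b+1))
= 9*14 / ((23)^2 * 24)
= 0.0099
SD = sqrt(0.0099) = 0.0996
Width = 4 * SD = 0.3985

0.3985


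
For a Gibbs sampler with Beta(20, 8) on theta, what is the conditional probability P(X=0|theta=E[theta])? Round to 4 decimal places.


E[theta] = 20/(20+8) = 0.7143
P(X=0|theta) = 1 - theta = 0.2857

0.2857


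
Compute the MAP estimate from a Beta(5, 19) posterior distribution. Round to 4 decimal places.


MAP = mode of Beta distribution
= (alpha - 1)/(alpha + beta - 2)
= (5-1)/(5+19-2)
= 4/22 = 0.1818

0.1818


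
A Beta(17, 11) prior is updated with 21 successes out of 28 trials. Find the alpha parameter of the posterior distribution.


In the Beta-Binomial conjugate update:
alpha_post = alpha_prior + successes
= 17 + 21
= 38

38


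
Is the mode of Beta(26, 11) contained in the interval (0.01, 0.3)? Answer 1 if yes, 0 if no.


Mode = (a-1)/(a+b-2) = 25/35 = 0.7143
Interval: (0.01, 0.3)
Contains mode? 0

0


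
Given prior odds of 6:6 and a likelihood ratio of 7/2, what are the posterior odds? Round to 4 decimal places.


Posterior odds = prior odds * LR
Prior odds = 6/6 = 1.0
LR = 7/2 = 3.5
Posterior odds = 1.0 * 3.5 = 3.5

3.5


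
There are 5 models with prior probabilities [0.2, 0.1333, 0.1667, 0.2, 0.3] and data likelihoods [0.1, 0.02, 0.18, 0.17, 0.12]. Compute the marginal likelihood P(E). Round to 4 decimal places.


P(E) = sum over models of P(M_i) * P(E|M_i)
= 0.2*0.1 + 0.1333*0.02 + 0.1667*0.18 + 0.2*0.17 + 0.3*0.12
= 0.1227

0.1227


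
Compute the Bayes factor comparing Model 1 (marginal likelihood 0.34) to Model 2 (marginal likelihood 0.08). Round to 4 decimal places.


BF12 = marginal likelihood of M1 / marginal likelihood of M2
= 0.34/0.08
= 4.25

4.25


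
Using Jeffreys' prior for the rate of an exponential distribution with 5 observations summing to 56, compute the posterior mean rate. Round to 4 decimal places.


Jeffreys' prior leads to posterior Gamma(5, 56).
Mean = 5/56 = 0.0893

0.0893


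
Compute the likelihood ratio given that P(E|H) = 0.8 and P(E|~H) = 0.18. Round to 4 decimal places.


LR = P(E|H) / P(E|~H)
= 0.8 / 0.18 = 4.4444

4.4444


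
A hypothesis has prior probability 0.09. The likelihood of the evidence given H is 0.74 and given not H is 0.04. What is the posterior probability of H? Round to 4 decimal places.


Using Bayes' theorem:
P(E) = 0.09 * 0.74 + 0.91 * 0.04
P(E) = 0.103
P(H|E) = (0.09 * 0.74) / 0.103 = 0.6466

0.6466


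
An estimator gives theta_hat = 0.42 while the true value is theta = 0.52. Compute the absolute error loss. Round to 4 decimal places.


The absolute error loss is |theta_hat - theta|
= |0.42 - 0.52|
= 0.1

0.1


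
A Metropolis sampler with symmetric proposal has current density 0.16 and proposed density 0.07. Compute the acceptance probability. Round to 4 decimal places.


For symmetric proposals, acceptance = min(1, pi(x*)/pi(x))
= min(1, 0.07/0.16)
= min(1, 0.4375) = 0.4375

0.4375


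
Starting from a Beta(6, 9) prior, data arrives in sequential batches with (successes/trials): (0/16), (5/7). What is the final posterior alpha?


In sequential Bayesian updating, we sum all successes.
Total successes = 5
Final alpha = 6 + 5 = 11

11


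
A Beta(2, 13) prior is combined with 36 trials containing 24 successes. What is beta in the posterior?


In conjugate updating:
beta_posterior = beta_prior + (n - k)
= 13 + (36 - 24)
= 13 + 12 = 25

25


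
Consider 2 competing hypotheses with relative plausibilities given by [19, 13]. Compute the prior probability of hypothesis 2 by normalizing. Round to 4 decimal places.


Sum of weights = 19 + 13 = 32
Normalized prior for H2 = 13 / 32
= 0.4062

0.4062


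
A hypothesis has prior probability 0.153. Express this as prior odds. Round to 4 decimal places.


Odds = P(H) / P(not H) = 0.153 / 0.847
= 0.1806

0.1806


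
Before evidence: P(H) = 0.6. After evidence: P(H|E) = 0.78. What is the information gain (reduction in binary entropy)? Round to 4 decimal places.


Prior entropy = 0.971
Posterior entropy = 0.7602
Information gain = 0.971 - 0.7602 = 0.2108

0.2108


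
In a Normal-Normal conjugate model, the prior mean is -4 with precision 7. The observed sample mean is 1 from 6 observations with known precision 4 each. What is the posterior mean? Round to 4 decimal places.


Posterior precision = tau0 + n*tau = 7 + 6*4 = 31
Posterior mean = (tau0*mu0 + n*tau*xbar) / posterior_precision
= (7*-4 + 6*4*1) / 31
= -4 / 31 = -0.129

-0.129


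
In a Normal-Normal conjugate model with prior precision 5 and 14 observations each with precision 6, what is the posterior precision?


Posterior precision = prior precision + n * observation precision
= 5 + 14 * 6
= 5 + 84 = 89

89


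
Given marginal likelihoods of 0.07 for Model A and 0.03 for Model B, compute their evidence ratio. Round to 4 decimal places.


Ratio = ML(A) / ML(B) = 0.07/0.03
= 2.3333

2.3333


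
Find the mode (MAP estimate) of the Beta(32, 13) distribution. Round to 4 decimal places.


For Beta(a,b) with a,b > 1:
Mode = (a-1)/(a+b-2) = (32-1)/(45-2)
= 31/43 = 0.7209

0.7209


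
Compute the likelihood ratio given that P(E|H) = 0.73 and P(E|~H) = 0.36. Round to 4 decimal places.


LR = P(E|H) / P(E|~H)
= 0.73 / 0.36 = 2.0278

2.0278


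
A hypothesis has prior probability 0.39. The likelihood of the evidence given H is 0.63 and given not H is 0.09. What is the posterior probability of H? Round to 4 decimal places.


Using Bayes' theorem:
P(E) = 0.39 * 0.63 + 0.61 * 0.09
P(E) = 0.3006
P(H|E) = (0.39 * 0.63) / 0.3006 = 0.8174

0.8174


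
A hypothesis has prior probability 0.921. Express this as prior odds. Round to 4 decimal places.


Odds = P(H) / P(not H) = 0.921 / 0.079
= 11.6582

11.6582


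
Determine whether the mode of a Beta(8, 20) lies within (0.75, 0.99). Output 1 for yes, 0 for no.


First find the mode: (a-1)/(a+b-2) = 0.2692
Is 0.2692 in (0.75, 0.99)? 0

0


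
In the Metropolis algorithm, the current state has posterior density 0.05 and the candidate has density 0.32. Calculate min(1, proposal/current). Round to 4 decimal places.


Ratio = 0.32/0.05 = 6.4
Acceptance probability = min(1, 6.4)
= 1.0

1.0


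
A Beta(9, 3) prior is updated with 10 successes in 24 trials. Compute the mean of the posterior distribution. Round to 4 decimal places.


After update: Beta(19, 17)
Mean = 19 / (19 + 17) = 19 / 36
= 0.5278

0.5278


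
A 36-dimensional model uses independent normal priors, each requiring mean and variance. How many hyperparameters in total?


Per parameter: 2 (mean and variance).
Total = 36 * 2 = 72

72


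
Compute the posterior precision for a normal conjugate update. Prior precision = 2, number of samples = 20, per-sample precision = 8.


tau_post = tau_0 + n * tau
= 2 + 20 * 8 = 162

162


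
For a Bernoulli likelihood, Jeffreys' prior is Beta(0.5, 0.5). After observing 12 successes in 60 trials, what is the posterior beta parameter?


Jeffreys' prior for Bernoulli is Beta(0.5, 0.5).
Posterior is Beta(0.5 + k, 0.5 + n - k).
Posterior beta = 0.5 + (n - k) = 0.5 + 48 = 48.5

48.5


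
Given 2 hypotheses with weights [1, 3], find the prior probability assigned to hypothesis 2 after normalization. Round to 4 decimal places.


To normalize, divide each weight by the sum of all weights.
Sum = 4
Prior(H2) = 3/4 = 0.75

0.75


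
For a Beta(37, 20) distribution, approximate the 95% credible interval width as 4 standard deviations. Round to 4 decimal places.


Variance of Beta(a,b) = ab / ((a+b)^2 * (a+b+1))
= 37*20 / ((57)^2 * 58)
= 0.0039
SD = sqrt(0.0039) = 0.0627
Width = 4 * SD = 0.2507

0.2507


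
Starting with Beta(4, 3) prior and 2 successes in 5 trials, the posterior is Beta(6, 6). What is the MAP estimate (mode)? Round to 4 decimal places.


The mode of Beta(a, b) when a > 1 and b > 1 is (a-1)/(a+b-2)
= (6 - 1) / (6 + 6 - 2)
= 5 / 10
= 0.5

0.5


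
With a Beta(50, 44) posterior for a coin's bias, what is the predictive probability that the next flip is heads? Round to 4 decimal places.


The predictive probability equals the posterior mean.
P(next = heads) = alpha / (alpha + beta)
= 50 / 94 = 0.5319

0.5319


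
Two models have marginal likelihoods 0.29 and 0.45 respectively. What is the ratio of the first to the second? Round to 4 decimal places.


Evidence ratio = 0.29 / 0.45
= 0.6444

0.6444


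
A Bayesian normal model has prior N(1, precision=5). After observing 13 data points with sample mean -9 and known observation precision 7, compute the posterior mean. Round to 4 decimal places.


Posterior mean = (prior_precision * prior_mean + n * data_precision * data_mean) / (prior_precision + n * data_precision)
Numerator = 5*1 + 13*7*-9 = -814
Denominator = 5 + 13*7 = 96
Posterior mean = -8.4792

-8.4792


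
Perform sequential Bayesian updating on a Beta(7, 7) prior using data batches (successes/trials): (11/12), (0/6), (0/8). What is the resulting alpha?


Accumulate successes: 11
Posterior alpha = prior alpha + sum of successes
= 7 + 11 = 18

18


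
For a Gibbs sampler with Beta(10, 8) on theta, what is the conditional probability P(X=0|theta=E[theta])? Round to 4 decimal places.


E[theta] = 10/(10+8) = 0.5556
P(X=0|theta) = 1 - theta = 0.4444

0.4444


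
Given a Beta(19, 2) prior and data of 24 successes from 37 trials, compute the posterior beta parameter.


Number of failures = 37 - 24 = 13
Posterior beta = 2 + 13 = 15

15


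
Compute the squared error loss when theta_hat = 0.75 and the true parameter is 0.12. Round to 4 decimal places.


L = (theta_hat - theta_true)^2
= (0.75 - 0.12)^2
= 0.63^2 = 0.3969

0.3969


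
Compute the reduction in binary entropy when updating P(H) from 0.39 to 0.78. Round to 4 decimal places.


H_before = -p*log2(p) - (1-p)*log2(1-p) for p=0.39: 0.9648
H_after for p=0.78: 0.7602
Reduction = 0.9648 - 0.7602 = 0.2046

0.2046


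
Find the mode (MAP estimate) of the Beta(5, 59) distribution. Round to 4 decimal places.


For Beta(a,b) with a,b > 1:
Mode = (a-1)/(a+b-2) = (5-1)/(64-2)
= 4/62 = 0.0645

0.0645


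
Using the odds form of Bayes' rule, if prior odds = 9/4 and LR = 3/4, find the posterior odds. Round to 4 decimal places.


Bayes' rule in odds form: posterior odds = prior odds * LR
= (9 * 3) / (4 * 4)
= 27/16 = 1.6875

1.6875


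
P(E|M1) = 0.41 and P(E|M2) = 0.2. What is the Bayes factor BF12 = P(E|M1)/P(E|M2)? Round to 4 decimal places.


Bayes factor BF12 = P(E|M1) / P(E|M2)
= 0.41 / 0.2
= 2.05

2.05


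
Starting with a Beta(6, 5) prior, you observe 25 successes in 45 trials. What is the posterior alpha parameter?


For a Beta-Binomial conjugate model:
Posterior alpha = prior alpha + number of successes
= 6 + 25 = 31

31


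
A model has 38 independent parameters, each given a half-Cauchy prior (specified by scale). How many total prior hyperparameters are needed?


Each half-Cauchy prior needs 1 hyperparameter (scale).
Total = 1 * 38 = 38

38


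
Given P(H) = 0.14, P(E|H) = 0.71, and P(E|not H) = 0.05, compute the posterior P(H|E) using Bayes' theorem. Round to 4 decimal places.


By Bayes' theorem: P(H|E) = P(E|H)*P(H) / P(E)
P(E) = P(E|H)*P(H) + P(E|not H)*P(not H)
P(E) = 0.71*0.14 + 0.05*0.86 = 0.1424
P(H|E) = 0.71*0.14 / 0.1424 = 0.698

0.698


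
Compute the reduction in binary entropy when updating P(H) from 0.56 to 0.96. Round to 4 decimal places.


H_before = -p*log2(p) - (1-p)*log2(1-p) for p=0.56: 0.9896
H_after for p=0.96: 0.2423
Reduction = 0.9896 - 0.2423 = 0.7473

0.7473


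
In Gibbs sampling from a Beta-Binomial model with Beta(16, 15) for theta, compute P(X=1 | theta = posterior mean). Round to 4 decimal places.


Posterior mean = alpha/(alpha+beta) = 16/31 = 0.5161
P(X=1|theta=mean) = theta = 0.5161

0.5161


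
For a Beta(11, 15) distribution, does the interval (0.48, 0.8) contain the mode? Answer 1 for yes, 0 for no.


Mode of Beta(a,b) = (a-1)/(a+b-2)
= (11-1)/(11+15-2) = 0.4167
Check: 0.48 <= 0.4167 <= 0.8?
Result: 0

0


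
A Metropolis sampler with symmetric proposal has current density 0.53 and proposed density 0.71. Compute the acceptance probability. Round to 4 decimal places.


For symmetric proposals, acceptance = min(1, pi(x*)/pi(x))
= min(1, 0.71/0.53)
= min(1, 1.3396) = 1.0

1.0


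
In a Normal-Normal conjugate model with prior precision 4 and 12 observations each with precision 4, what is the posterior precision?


Posterior precision = prior precision + n * observation precision
= 4 + 12 * 4
= 4 + 48 = 52

52


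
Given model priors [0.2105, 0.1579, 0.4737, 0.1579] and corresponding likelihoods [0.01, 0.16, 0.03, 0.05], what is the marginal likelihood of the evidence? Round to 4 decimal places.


P(E) = sum_i P(M_i) P(E|M_i)
= 0.0021 + 0.0253 + 0.0142 + 0.0079
= 0.0495

0.0495


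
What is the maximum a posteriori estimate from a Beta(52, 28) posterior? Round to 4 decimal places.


The MAP estimate equals the mode of the distribution.
Mode of Beta(a,b) = (a-1)/(a+b-2)
= 51/78
= 0.6538

0.6538


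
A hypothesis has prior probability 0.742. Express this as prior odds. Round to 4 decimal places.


Odds = P(H) / P(not H) = 0.742 / 0.258
= 2.876

2.876


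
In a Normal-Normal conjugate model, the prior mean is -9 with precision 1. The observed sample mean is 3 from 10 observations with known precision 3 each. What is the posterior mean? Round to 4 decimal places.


Posterior precision = tau0 + n*tau = 1 + 10*3 = 31
Posterior mean = (tau0*mu0 + n*tau*xbar) / posterior_precision
= (1*-9 + 10*3*3) / 31
= 81 / 31 = 2.6129

2.6129


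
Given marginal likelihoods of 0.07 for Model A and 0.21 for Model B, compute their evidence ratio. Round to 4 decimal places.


Ratio = ML(A) / ML(B) = 0.07/0.21
= 0.3333

0.3333


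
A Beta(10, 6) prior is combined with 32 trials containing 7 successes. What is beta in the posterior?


In conjugate updating:
beta_posterior = beta_prior + (n - k)
= 6 + (32 - 7)
= 6 + 25 = 31

31


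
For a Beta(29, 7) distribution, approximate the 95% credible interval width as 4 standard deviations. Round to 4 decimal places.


Variance of Beta(a,b) = ab / ((a+b)^2 * (a+b+1))
= 29*7 / ((36)^2 * 37)
= 0.0042
SD = sqrt(0.0042) = 0.0651
Width = 4 * SD = 0.2603

0.2603


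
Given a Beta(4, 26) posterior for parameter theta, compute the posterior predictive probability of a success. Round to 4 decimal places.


For a Beta-Bernoulli model, the predictive probability is the mean:
P(success) = 4/(4+26) = 4/30 = 0.1333

0.1333


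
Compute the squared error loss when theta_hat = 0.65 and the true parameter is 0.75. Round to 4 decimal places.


L = (theta_hat - theta_true)^2
= (0.65 - 0.75)^2
= -0.1^2 = 0.01

0.01


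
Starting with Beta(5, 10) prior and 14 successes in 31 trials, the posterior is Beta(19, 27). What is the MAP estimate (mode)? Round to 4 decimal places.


The mode of Beta(a, b) when a > 1 and b > 1 is (a-1)/(a+b-2)
= (19 - 1) / (19 + 27 - 2)
= 18 / 44
= 0.4091

0.4091


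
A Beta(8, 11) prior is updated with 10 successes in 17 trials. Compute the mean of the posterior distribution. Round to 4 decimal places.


After update: Beta(18, 18)
Mean = 18 / (18 + 18) = 18 / 36
= 0.5

0.5


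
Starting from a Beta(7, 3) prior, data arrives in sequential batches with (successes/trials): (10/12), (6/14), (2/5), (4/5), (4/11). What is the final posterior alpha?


In sequential Bayesian updating, we sum all successes.
Total successes = 26
Final alpha = 7 + 26 = 33

33


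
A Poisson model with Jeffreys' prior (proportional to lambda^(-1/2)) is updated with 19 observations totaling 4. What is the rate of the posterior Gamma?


Posterior = Gamma(0.5 + S, n)
= Gamma(0.5 + 4, 19)
Posterior rate = 0 + n = 19

19.0


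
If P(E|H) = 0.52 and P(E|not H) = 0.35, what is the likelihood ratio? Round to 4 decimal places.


Likelihood ratio = P(E|H) / P(E|not H)
= 0.52 / 0.35
= 1.4857

1.4857


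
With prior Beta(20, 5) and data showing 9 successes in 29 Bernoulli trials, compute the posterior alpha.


Conjugate update: alpha_posterior = alpha_prior + k
= 20 + 9 = 29

29


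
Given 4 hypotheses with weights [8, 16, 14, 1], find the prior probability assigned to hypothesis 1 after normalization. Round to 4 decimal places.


To normalize, divide each weight by the sum of all weights.
Sum = 39
Prior(H1) = 8/39 = 0.2051

0.2051


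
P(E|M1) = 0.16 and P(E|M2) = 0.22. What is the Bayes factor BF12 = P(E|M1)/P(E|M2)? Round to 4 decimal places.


Bayes factor BF12 = P(E|M1) / P(E|M2)
= 0.16 / 0.22
= 0.7273

0.7273


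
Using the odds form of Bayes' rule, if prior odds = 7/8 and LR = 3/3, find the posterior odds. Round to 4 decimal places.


Bayes' rule in odds form: posterior odds = prior odds * LR
= (7 * 3) / (8 * 3)
= 21/24 = 0.875

0.875


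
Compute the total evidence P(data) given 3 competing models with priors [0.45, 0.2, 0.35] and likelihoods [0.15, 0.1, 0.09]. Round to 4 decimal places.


Marginal likelihood = sum P(model_i) * P(data|model_i)
Model 1: 0.45 * 0.15 = 0.0675
Model 2: 0.2 * 0.1 = 0.02
Model 3: 0.35 * 0.09 = 0.0315
Total = 0.119

0.119


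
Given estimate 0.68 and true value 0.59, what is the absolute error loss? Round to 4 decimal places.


Absolute error = |estimate - true|
= |0.09| = 0.09

0.09


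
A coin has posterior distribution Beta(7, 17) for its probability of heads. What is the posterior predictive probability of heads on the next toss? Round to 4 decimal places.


Posterior predictive = E[theta] = alpha/(alpha+beta)
= 7/24
= 0.2917

0.2917


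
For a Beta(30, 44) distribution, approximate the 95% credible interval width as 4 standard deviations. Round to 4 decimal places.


Variance of Beta(a,b) = ab / ((a+b)^2 * (a+b+1))
= 30*44 / ((74)^2 * 75)
= 0.0032
SD = sqrt(0.0032) = 0.0567
Width = 4 * SD = 0.2268

0.2268


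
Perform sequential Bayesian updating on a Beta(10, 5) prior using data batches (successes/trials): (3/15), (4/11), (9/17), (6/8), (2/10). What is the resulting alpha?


Accumulate successes: 24
Posterior alpha = prior alpha + sum of successes
= 10 + 24 = 34

34


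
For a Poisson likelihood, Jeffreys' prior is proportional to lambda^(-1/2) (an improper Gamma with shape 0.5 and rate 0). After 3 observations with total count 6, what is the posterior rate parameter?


Jeffreys' prior for Poisson is proportional to lambda^(-1/2).
Posterior is Gamma(0.5 + S, 0 + n) = Gamma(0.5 + 6, 3).
Posterior rate = 0 + n = 3

3.0


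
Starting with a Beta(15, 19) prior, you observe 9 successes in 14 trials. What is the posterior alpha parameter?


For a Beta-Binomial conjugate model:
Posterior alpha = prior alpha + number of successes
= 15 + 9 = 24

24


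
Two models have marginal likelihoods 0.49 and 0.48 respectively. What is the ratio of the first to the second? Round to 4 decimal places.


Evidence ratio = 0.49 / 0.48
= 1.0208

1.0208


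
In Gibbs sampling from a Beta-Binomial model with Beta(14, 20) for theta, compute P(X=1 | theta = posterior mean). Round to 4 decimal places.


Posterior mean = alpha/(alpha+beta) = 14/34 = 0.4118
P(X=1|theta=mean) = theta = 0.4118

0.4118


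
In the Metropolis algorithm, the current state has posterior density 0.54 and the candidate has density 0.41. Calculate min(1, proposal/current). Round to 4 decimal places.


Ratio = 0.41/0.54 = 0.7593
Acceptance probability = min(1, 0.7593)
= 0.7593

0.7593


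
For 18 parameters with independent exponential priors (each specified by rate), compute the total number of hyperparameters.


A exponential prior has 1 hyperparameter per parameter.
Total = 18 * 1 = 18

18


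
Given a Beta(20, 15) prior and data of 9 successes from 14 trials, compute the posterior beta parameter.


Number of failures = 14 - 9 = 5
Posterior beta = 15 + 5 = 20

20


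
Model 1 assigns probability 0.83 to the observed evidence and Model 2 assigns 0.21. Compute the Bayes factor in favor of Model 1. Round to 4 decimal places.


BF = P(data|M1) / P(data|M2)
= 0.83 / 0.21 = 3.9524

3.9524


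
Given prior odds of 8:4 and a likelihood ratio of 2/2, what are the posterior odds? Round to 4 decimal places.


Posterior odds = prior odds * LR
Prior odds = 8/4 = 2.0
LR = 2/2 = 1.0
Posterior odds = 2.0 * 1.0 = 2.0

2.0


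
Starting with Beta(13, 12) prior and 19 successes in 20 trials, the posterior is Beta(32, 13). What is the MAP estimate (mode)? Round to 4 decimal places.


The mode of Beta(a, b) when a > 1 and b > 1 is (a-1)/(a+b-2)
= (32 - 1) / (32 + 13 - 2)
= 31 / 43
= 0.7209

0.7209


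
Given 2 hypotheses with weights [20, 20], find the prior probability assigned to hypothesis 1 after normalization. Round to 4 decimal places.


To normalize, divide each weight by the sum of all weights.
Sum = 40
Prior(H1) = 20/40 = 0.5

0.5


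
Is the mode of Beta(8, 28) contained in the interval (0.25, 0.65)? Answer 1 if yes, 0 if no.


Mode = (a-1)/(a+b-2) = 7/34 = 0.2059
Interval: (0.25, 0.65)
Contains mode? 0

0


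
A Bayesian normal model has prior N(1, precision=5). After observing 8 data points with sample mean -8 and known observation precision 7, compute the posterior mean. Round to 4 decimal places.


Posterior mean = (prior_precision * prior_mean + n * data_precision * data_mean) / (prior_precision + n * data_precision)
Numerator = 5*1 + 8*7*-8 = -443
Denominator = 5 + 8*7 = 61
Posterior mean = -7.2623

-7.2623


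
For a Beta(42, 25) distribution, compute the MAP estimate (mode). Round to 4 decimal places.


MAP = mode = (a-1)/(a+b-2)
= (42-1)/(42+25-2)
= 41/65 = 0.6308

0.6308


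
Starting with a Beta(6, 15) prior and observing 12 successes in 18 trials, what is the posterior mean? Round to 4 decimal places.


Posterior parameters: alpha = 6 + 12 = 18
beta = 15 + 6 = 21
Posterior mean = alpha / (alpha + beta) = 18 / 39
= 0.4615

0.4615


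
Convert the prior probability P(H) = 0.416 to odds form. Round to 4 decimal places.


P(not H) = 1 - 0.416 = 0.584
Odds = 0.416 / 0.584 = 0.7123

0.7123


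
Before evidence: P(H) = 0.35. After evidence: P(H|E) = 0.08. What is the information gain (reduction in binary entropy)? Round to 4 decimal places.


Prior entropy = 0.9341
Posterior entropy = 0.4022
Information gain = 0.9341 - 0.4022 = 0.5319

0.5319


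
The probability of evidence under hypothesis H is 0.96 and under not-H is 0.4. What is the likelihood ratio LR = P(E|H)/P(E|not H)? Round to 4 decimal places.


LR = 0.96 / 0.4
= 2.4

2.4


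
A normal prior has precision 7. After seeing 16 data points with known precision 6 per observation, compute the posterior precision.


In the conjugate normal model, precisions add:
tau_posterior = tau_prior + n * tau_data
= 7 + 16*6 = 103

103
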